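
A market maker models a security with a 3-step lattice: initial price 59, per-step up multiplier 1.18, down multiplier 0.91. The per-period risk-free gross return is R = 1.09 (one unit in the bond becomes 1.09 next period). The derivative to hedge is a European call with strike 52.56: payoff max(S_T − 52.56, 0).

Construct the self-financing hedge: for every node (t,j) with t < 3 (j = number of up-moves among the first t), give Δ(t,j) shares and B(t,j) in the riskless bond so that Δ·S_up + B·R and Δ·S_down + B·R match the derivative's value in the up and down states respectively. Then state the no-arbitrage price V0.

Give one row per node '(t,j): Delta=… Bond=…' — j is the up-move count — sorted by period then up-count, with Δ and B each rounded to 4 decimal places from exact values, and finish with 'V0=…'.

The replicating-portfolio and risk-neutral prices coincide; use p* = (1.09−0.91)/(1.18−0.91) = 0.6667 for the latter.
Terminal values V(3,·): V(3,0)=0.0000, V(3,1)=5.0923, V(3,2)=22.1980, V(3,3)=44.3789
Node (2,0) S=48.8579: V=(p*·5.0923+(1−p*)·0.0000)/1.09=3.1146; Δ=(5.0923−0.0000)/(57.6523−44.4607)=0.3860; B=V−Δ·S=-15.7459
Node (2,1) S=63.3542: V=(p*·22.1980+(1−p*)·5.0923)/1.09=15.1340; Δ=(22.1980−5.0923)/(74.7580−57.6523)=1.0000; B=V−Δ·S=-48.2202
Node (2,2) S=82.1516: V=(p*·44.3789+(1−p*)·22.1980)/1.09=33.9314; Δ=(44.3789−22.1980)/(96.9389−74.7580)=1.0000; B=V−Δ·S=-48.2202
Node (1,0) S=53.6900: V=(p*·15.1340+(1−p*)·3.1146)/1.09=10.2087; Δ=(15.1340−3.1146)/(63.3542−48.8579)=0.8291; B=V−Δ·S=-34.3077
Node (1,1) S=69.6200: V=(p*·33.9314+(1−p*)·15.1340)/1.09=25.3813; Δ=(33.9314−15.1340)/(82.1516−63.3542)=1.0000; B=V−Δ·S=-44.2387
Node (0,0) S=59.0000: V=(p*·25.3813+(1−p*)·10.2087)/1.09=18.6457; Δ=(25.3813−10.2087)/(69.6200−53.6900)=0.9525; B=V−Δ·S=-37.5490
The time-0 hedge costs 18.6457, which is the no-arbitrage price.

(0,0): Delta=0.9525 Bond=-37.5490
(1,0): Delta=0.8291 Bond=-34.3077
(1,1): Delta=1.0000 Bond=-44.2387
(2,0): Delta=0.3860 Bond=-15.7459
(2,1): Delta=1.0000 Bond=-48.2202
(2,2): Delta=1.0000 Bond=-48.2202
V0=18.6457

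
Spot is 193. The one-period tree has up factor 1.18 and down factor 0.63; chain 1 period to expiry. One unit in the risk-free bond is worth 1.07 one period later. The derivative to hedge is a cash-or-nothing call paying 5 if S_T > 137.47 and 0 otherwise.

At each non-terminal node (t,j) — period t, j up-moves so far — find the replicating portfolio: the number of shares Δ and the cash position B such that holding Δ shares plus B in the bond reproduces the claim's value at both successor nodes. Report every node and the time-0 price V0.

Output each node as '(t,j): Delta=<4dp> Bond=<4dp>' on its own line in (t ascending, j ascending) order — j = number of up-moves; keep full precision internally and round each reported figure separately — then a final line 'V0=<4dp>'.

(0,0): Delta=0.0471 Bond=-5.3526
V0=3.7383

The replicating-portfolio and risk-neutral prices coincide; use p* = (1.07−0.63)/(1.18−0.63) = 0.8000 for the latter.
Payoff layer (t=1): V(1,0)=0.0000, V(1,1)=5.0000
Node (0,0) S=193.0000: V=(p*·5.0000+(1−p*)·0.0000)/1.07=3.7383; Δ=(5.0000−0.0000)/(227.7400−121.5900)=0.0471; B=V−Δ·S=-5.3526
Each (Δ,B) replicates both successor values, so the strategy is self-financing and V0 is arbitrage-free.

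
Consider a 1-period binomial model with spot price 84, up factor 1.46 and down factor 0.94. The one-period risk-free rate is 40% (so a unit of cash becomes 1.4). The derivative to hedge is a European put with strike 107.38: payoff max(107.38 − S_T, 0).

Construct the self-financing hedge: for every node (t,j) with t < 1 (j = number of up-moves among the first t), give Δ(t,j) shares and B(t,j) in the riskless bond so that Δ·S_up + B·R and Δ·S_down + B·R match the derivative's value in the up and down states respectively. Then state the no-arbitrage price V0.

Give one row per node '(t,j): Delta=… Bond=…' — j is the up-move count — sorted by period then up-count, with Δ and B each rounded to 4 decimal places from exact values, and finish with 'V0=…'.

(0,0): Delta=-0.6506 Bond=56.9962
V0=2.3423

No-arbitrage ⇒ martingale measure with p* = (R−d)/(u−d) = 0.8846.
At expiry t=1: V(1,0)=28.4200, V(1,1)=0.0000
(0,0): S=84.0000. Δ = (V_up−V_dn)/(S_up−S_dn) = (0.0000−28.4200)/(122.6400−78.9600) = -0.6506. V = [p*·0.0000 + (1−p*)·28.4200]/1.4 = 2.3423. B = V − Δ·S = 56.9962.
Root portfolio cost Δ·84+B reproduces V0=2.3423.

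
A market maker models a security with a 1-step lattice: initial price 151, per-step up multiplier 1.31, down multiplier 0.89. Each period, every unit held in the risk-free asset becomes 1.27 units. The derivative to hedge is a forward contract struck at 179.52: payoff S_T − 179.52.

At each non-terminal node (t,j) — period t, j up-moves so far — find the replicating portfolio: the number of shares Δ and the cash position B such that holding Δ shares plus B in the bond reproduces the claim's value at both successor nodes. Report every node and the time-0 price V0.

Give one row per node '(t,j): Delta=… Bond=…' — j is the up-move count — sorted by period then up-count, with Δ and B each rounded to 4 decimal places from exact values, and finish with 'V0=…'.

The replicating-portfolio and risk-neutral prices coincide; use p* = (1.27−0.89)/(1.31−0.89) = 0.9048 for the latter.
At expiry t=1: V(1,0)=-45.1300, V(1,1)=18.2900
  t=0,j=0: stock 151.0000 → up 197.8100 (V=18.2900), down 134.3900 (V=-45.1300). Price 9.6457; hedge Δ=1.0000, bond B=-141.3543.
The time-0 hedge costs 9.6457, which is the no-arbitrage price.

(0,0): Delta=1.0000 Bond=-141.3543
V0=9.6457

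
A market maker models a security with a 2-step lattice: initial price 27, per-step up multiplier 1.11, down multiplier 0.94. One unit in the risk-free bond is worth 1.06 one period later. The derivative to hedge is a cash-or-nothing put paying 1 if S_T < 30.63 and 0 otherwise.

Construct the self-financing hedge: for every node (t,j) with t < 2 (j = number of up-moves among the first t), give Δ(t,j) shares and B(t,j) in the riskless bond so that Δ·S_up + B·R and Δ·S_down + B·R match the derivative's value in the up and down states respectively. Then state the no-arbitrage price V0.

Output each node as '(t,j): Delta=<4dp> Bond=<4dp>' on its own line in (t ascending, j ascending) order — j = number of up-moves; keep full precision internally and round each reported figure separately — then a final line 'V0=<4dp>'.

(0,0): Delta=-0.1451 Bond=4.3638
(1,0): Delta=0.0000 Bond=0.9434
(1,1): Delta=-0.1963 Bond=6.1598
V0=0.4465

Under the risk-neutral measure, an up-move has probability p* = (R−d)/(u−d) = 0.7059 and values discount at R = 1.06.
Terminal values V(2,·): V(2,0)=1.0000, V(2,1)=1.0000, V(2,2)=0.0000
  t=1,j=0: stock 25.3800 → up 28.1718 (V=1.0000), down 23.8572 (V=1.0000). Price 0.9434; hedge Δ=0.0000, bond B=0.9434.
  t=1,j=1: stock 29.9700 → up 33.2667 (V=0.0000), down 28.1718 (V=1.0000). Price 0.2775; hedge Δ=-0.1963, bond B=6.1598.
  t=0,j=0: stock 27.0000 → up 29.9700 (V=0.2775), down 25.3800 (V=0.9434). Price 0.4465; hedge Δ=-0.1451, bond B=4.3638.
Self-financing check: at every node Δ·S+B equals the discounted successor values.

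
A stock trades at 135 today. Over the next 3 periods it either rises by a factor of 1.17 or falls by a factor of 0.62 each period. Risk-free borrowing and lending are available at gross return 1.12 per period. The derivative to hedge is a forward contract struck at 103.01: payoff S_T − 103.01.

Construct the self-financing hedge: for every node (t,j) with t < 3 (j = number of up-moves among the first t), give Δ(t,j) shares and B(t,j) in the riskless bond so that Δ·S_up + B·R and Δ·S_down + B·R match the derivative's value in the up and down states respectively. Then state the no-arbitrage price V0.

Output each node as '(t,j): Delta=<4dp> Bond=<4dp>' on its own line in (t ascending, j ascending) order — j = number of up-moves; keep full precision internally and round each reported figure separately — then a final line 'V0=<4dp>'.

(0,0): Delta=1.0000 Bond=-73.3205
(1,0): Delta=1.0000 Bond=-82.1189
(1,1): Delta=1.0000 Bond=-82.1189
(2,0): Delta=1.0000 Bond=-91.9732
(2,1): Delta=1.0000 Bond=-91.9732
(2,2): Delta=1.0000 Bond=-91.9732
V0=61.6795

Risk-neutral probability p* = (R−d)/(u−d) = (1.12−0.62)/(1.17−0.62) = 0.9091.
At expiry t=3: V(3,0)=-70.8357, V(3,1)=-42.2940, V(3,2)=11.5669, V(3,3)=113.2078
  t=2,j=0: stock 51.8940 → up 60.7160 (V=-42.2940), down 32.1743 (V=-70.8357). Price -40.0792; hedge Δ=1.0000, bond B=-91.9732.
  t=2,j=1: stock 97.9290 → up 114.5769 (V=11.5669), down 60.7160 (V=-42.2940). Price 5.9558; hedge Δ=1.0000, bond B=-91.9732.
  t=2,j=2: stock 184.8015 → up 216.2178 (V=113.2078), down 114.5769 (V=11.5669). Price 92.8283; hedge Δ=1.0000, bond B=-91.9732.
  t=1,j=0: stock 83.7000 → up 97.9290 (V=5.9558), down 51.8940 (V=-40.0792). Price 1.5811; hedge Δ=1.0000, bond B=-82.1189.
  t=1,j=1: stock 157.9500 → up 184.8015 (V=92.8283), down 97.9290 (V=5.9558). Price 75.8311; hedge Δ=1.0000, bond B=-82.1189.
  t=0,j=0: stock 135.0000 → up 157.9500 (V=75.8311), down 83.7000 (V=1.5811). Price 61.6795; hedge Δ=1.0000, bond B=-73.3205.
Self-financing check: at every node Δ·S+B equals the discounted successor values.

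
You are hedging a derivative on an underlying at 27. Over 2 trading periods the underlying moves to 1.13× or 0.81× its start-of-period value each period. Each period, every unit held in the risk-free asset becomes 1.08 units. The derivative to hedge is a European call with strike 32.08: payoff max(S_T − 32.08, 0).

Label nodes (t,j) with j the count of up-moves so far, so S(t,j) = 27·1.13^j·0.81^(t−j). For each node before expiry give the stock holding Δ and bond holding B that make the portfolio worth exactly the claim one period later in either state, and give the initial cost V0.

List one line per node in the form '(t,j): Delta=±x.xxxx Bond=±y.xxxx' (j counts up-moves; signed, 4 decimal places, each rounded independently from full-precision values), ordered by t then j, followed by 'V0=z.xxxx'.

(0,0): Delta=0.2167 Bond=-4.3878
(1,0): Delta=0.0000 Bond=0.0000
(1,1): Delta=0.2454 Bond=-5.6163
V0=1.4626

Under the risk-neutral measure, an up-move has probability p* = (R−d)/(u−d) = 0.8438 and values discount at R = 1.08.
Terminal values V(2,·): V(2,0)=0.0000, V(2,1)=0.0000, V(2,2)=2.3963
Node (1,0) S=21.8700: V=(p*·0.0000+(1−p*)·0.0000)/1.08=0.0000; Δ=(0.0000−0.0000)/(24.7131−17.7147)=0.0000; B=V−Δ·S=0.0000
Node (1,1) S=30.5100: V=(p*·2.3963+(1−p*)·0.0000)/1.08=1.8721; Δ=(2.3963−0.0000)/(34.4763−24.7131)=0.2454; B=V−Δ·S=-5.6163
Node (0,0) S=27.0000: V=(p*·1.8721+(1−p*)·0.0000)/1.08=1.4626; Δ=(1.8721−0.0000)/(30.5100−21.8700)=0.2167; B=V−Δ·S=-4.3878
Root portfolio cost Δ·27+B reproduces V0=1.4626.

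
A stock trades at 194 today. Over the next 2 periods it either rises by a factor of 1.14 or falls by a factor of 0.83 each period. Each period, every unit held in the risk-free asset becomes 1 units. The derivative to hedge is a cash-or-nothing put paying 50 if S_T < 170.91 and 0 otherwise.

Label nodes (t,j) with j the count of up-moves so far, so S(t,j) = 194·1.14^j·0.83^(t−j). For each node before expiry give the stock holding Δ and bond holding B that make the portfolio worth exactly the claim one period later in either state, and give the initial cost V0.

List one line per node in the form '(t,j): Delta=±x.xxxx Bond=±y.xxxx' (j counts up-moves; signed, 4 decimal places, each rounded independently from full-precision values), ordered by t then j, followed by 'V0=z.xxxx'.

(0,0): Delta=-0.3755 Bond=83.0385
(1,0): Delta=-1.0017 Bond=183.8710
(1,1): Delta=0.0000 Bond=0.0000
V0=10.1977

Under the risk-neutral measure, an up-move has probability p* = (R−d)/(u−d) = 0.5484 and values discount at R = 1.
At expiry t=2: V(2,0)=50.0000, V(2,1)=0.0000, V(2,2)=0.0000
Node (1,0) S=161.0200: V=(p*·0.0000+(1−p*)·50.0000)/1=22.5806; Δ=(0.0000−50.0000)/(183.5628−133.6466)=-1.0017; B=V−Δ·S=183.8710
Node (1,1) S=221.1600: V=(p*·0.0000+(1−p*)·0.0000)/1=0.0000; Δ=(0.0000−0.0000)/(252.1224−183.5628)=0.0000; B=V−Δ·S=0.0000
Node (0,0) S=194.0000: V=(p*·0.0000+(1−p*)·22.5806)/1=10.1977; Δ=(0.0000−22.5806)/(221.1600−161.0200)=-0.3755; B=V−Δ·S=83.0385
Root portfolio cost Δ·194+B reproduces V0=10.1977.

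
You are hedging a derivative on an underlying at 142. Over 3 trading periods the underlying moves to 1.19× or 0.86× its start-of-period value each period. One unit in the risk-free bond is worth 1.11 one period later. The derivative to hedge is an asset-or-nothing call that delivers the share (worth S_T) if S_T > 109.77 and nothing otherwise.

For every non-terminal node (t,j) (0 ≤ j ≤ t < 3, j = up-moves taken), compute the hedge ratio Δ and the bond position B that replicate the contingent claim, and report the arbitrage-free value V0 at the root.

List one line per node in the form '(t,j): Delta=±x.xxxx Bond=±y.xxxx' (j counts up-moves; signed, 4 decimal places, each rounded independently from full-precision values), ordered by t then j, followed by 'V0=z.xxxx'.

The replicating-portfolio and risk-neutral prices coincide; use p* = (1.11−0.86)/(1.19−0.86) = 0.7576 for the latter.
Payoff layer (t=3): V(3,0)=0.0000, V(3,1)=124.9776, V(3,2)=172.9341, V(3,3)=239.2926
(2,0): S=105.0232. Δ = (V_up−V_dn)/(S_up−S_dn) = (124.9776−0.0000)/(124.9776−90.3200) = 3.6061. V = [p*·124.9776 + (1−p*)·0.0000]/1.11 = 85.2973. B = V − Δ·S = -293.4227.
(2,1): S=145.3228. Δ = (V_up−V_dn)/(S_up−S_dn) = (172.9341−124.9776)/(172.9341−124.9776) = 1.0000. V = [p*·172.9341 + (1−p*)·124.9776]/1.11 = 145.3228. B = V − Δ·S = 0.0000.
(2,2): S=201.0862. Δ = (V_up−V_dn)/(S_up−S_dn) = (239.2926−172.9341)/(239.2926−172.9341) = 1.0000. V = [p*·239.2926 + (1−p*)·172.9341]/1.11 = 201.0862. B = V − Δ·S = 0.0000.
(1,0): S=122.1200. Δ = (V_up−V_dn)/(S_up−S_dn) = (145.3228−85.2973)/(145.3228−105.0232) = 1.4895. V = [p*·145.3228 + (1−p*)·85.2973]/1.11 = 117.8119. B = V − Δ·S = -64.0836.
(1,1): S=168.9800. Δ = (V_up−V_dn)/(S_up−S_dn) = (201.0862−145.3228)/(201.0862−145.3228) = 1.0000. V = [p*·201.0862 + (1−p*)·145.3228]/1.11 = 168.9800. B = V − Δ·S = 0.0000.
(0,0): S=142.0000. Δ = (V_up−V_dn)/(S_up−S_dn) = (168.9800−117.8119)/(168.9800−122.1200) = 1.0919. V = [p*·168.9800 + (1−p*)·117.8119]/1.11 = 141.0591. B = V − Δ·S = -13.9959.
Self-financing check: at every node Δ·S+B equals the discounted successor values.

(0,0): Delta=1.0919 Bond=-13.9959
(1,0): Delta=1.4895 Bond=-64.0836
(1,1): Delta=1.0000 Bond=0.0000
(2,0): Delta=3.6061 Bond=-293.4227
(2,1): Delta=1.0000 Bond=0.0000
(2,2): Delta=1.0000 Bond=0.0000
V0=141.0591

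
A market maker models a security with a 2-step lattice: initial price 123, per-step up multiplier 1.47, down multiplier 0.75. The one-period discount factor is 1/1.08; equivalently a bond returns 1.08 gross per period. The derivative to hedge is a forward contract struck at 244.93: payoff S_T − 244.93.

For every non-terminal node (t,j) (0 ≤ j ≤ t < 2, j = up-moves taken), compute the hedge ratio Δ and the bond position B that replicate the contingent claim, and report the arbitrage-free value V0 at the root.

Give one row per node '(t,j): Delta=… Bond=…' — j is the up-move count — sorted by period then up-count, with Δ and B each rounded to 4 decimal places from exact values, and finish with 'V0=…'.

(0,0): Delta=1.0000 Bond=-209.9880
(1,0): Delta=1.0000 Bond=-226.7870
(1,1): Delta=1.0000 Bond=-226.7870
V0=-86.9880

Risk-neutral probability p* = (R−d)/(u−d) = (1.08−0.75)/(1.47−0.75) = 0.4583.
Terminal values V(2,·): V(2,0)=-175.7425, V(2,1)=-109.3225, V(2,2)=20.8607
Node (1,0) S=92.2500: V=(p*·-109.3225+(1−p*)·-175.7425)/1.08=-134.5370; Δ=(-109.3225−-175.7425)/(135.6075−69.1875)=1.0000; B=V−Δ·S=-226.7870
Node (1,1) S=180.8100: V=(p*·20.8607+(1−p*)·-109.3225)/1.08=-45.9770; Δ=(20.8607−-109.3225)/(265.7907−135.6075)=1.0000; B=V−Δ·S=-226.7870
Node (0,0) S=123.0000: V=(p*·-45.9770+(1−p*)·-134.5370)/1.08=-86.9880; Δ=(-45.9770−-134.5370)/(180.8100−92.2500)=1.0000; B=V−Δ·S=-209.9880
Each (Δ,B) replicates both successor values, so the strategy is self-financing and V0 is arbitrage-free.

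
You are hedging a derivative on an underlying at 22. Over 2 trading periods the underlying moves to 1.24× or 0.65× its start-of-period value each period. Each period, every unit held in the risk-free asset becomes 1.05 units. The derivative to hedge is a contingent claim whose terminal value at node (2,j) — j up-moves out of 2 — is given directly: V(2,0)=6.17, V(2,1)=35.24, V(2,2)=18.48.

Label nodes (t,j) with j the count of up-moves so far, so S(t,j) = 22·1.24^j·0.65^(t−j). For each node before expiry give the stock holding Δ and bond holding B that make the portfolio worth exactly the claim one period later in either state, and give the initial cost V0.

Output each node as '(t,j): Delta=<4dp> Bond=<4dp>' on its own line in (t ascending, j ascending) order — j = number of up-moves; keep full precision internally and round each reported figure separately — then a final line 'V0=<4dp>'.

(0,0): Delta=-0.1468 Bond=25.4723
(1,0): Delta=3.4455 Bond=-24.6250
(1,1): Delta=-1.0413 Bond=51.1471
V0=22.2419

The replicating-portfolio and risk-neutral prices coincide; use p* = (1.05−0.65)/(1.24−0.65) = 0.6780 for the latter.
Terminal values V(2,·): V(2,0)=6.1700, V(2,1)=35.2400, V(2,2)=18.4800
  t=1,j=0: stock 14.3000 → up 17.7320 (V=35.2400), down 9.2950 (V=6.1700). Price 24.6462; hedge Δ=3.4455, bond B=-24.6250.
  t=1,j=1: stock 27.2800 → up 33.8272 (V=18.4800), down 17.7320 (V=35.2400). Price 22.7403; hedge Δ=-1.0413, bond B=51.1471.
  t=0,j=0: stock 22.0000 → up 27.2800 (V=22.7403), down 14.3000 (V=24.6462). Price 22.2419; hedge Δ=-0.1468, bond B=25.4723.
Each (Δ,B) replicates both successor values, so the strategy is self-financing and V0 is arbitrage-free.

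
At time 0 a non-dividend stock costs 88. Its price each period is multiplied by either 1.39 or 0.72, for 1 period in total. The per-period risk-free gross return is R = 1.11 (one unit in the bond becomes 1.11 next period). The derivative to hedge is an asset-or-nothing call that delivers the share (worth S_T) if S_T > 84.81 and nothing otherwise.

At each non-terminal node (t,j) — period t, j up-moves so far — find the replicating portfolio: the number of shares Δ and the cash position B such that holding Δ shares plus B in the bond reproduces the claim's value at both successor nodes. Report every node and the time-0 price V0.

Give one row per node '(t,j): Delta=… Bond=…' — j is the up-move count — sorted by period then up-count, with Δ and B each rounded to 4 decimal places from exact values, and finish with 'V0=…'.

(0,0): Delta=2.0746 Bond=-118.4219
V0=64.1452

Since d<R<u, set p* = (R−d)/(u−d) = 0.5821; price each node as the discounted p*-expectation of its children.
Payoff layer (t=1): V(1,0)=0.0000, V(1,1)=122.3200
(0,0): S=88.0000. Δ = (V_up−V_dn)/(S_up−S_dn) = (122.3200−0.0000)/(122.3200−63.3600) = 2.0746. V = [p*·122.3200 + (1−p*)·0.0000]/1.11 = 64.1452. B = V − Δ·S = -118.4219.
Root portfolio cost Δ·88+B reproduces V0=64.1452.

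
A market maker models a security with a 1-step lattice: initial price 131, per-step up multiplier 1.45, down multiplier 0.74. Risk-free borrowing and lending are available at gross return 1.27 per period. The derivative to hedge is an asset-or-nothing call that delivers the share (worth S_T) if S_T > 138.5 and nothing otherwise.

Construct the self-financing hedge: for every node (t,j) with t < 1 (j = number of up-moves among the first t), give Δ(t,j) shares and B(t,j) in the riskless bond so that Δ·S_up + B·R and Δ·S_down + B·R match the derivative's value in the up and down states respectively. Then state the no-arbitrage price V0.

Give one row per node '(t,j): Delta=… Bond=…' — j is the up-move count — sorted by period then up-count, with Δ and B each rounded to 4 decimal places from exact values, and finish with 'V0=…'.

No-arbitrage ⇒ martingale measure with p* = (R−d)/(u−d) = 0.7465.
Terminal values V(1,·): V(1,0)=0.0000, V(1,1)=189.9500
(0,0): S=131.0000. Δ = (V_up−V_dn)/(S_up−S_dn) = (189.9500−0.0000)/(189.9500−96.9400) = 2.0423. V = [p*·189.9500 + (1−p*)·0.0000]/1.27 = 111.6486. B = V − Δ·S = -155.8867.
Each (Δ,B) replicates both successor values, so the strategy is self-financing and V0 is arbitrage-free.

(0,0): Delta=2.0423 Bond=-155.8867
V0=111.6486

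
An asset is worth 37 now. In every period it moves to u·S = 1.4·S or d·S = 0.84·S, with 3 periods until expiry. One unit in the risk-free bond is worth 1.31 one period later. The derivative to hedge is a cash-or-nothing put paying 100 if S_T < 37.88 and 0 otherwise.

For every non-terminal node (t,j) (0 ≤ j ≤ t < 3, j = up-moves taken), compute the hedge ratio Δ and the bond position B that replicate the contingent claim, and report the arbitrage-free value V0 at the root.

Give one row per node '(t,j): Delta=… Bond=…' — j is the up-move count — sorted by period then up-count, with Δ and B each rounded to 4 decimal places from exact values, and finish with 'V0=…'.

Under the risk-neutral measure, an up-move has probability p* = (R−d)/(u−d) = 0.8393 and values discount at R = 1.31.
Terminal payoffs: V(3,0)=100.0000, V(3,1)=100.0000, V(3,2)=0.0000, V(3,3)=0.0000
(2,0): S=26.1072. Δ = (V_up−V_dn)/(S_up−S_dn) = (100.0000−100.0000)/(36.5501−21.9300) = 0.0000. V = [p*·100.0000 + (1−p*)·100.0000]/1.31 = 76.3359. B = V − Δ·S = 76.3359.
(2,1): S=43.5120. Δ = (V_up−V_dn)/(S_up−S_dn) = (0.0000−100.0000)/(60.9168−36.5501) = -4.1040. V = [p*·0.0000 + (1−p*)·100.0000]/1.31 = 12.2683. B = V − Δ·S = 190.8397.
(2,2): S=72.5200. Δ = (V_up−V_dn)/(S_up−S_dn) = (0.0000−0.0000)/(101.5280−60.9168) = 0.0000. V = [p*·0.0000 + (1−p*)·0.0000]/1.31 = 0.0000. B = V − Δ·S = 0.0000.
(1,0): S=31.0800. Δ = (V_up−V_dn)/(S_up−S_dn) = (12.2683−76.3359)/(43.5120−26.1072) = -3.6810. V = [p*·12.2683 + (1−p*)·76.3359]/1.31 = 17.2251. B = V − Δ·S = 131.6315.
(1,1): S=51.8000. Δ = (V_up−V_dn)/(S_up−S_dn) = (0.0000−12.2683)/(72.5200−43.5120) = -0.4229. V = [p*·0.0000 + (1−p*)·12.2683]/1.31 = 1.5051. B = V − Δ·S = 23.4127.
(0,0): S=37.0000. Δ = (V_up−V_dn)/(S_up−S_dn) = (1.5051−17.2251)/(51.8000−31.0800) = -0.7587. V = [p*·1.5051 + (1−p*)·17.2251]/1.31 = 3.0775. B = V − Δ·S = 31.1489.
Self-financing check: at every node Δ·S+B equals the discounted successor values.

(0,0): Delta=-0.7587 Bond=31.1489
(1,0): Delta=-3.6810 Bond=131.6315
(1,1): Delta=-0.4229 Bond=23.4127
(2,0): Delta=0.0000 Bond=76.3359
(2,1): Delta=-4.1040 Bond=190.8397
(2,2): Delta=0.0000 Bond=0.0000
V0=3.0775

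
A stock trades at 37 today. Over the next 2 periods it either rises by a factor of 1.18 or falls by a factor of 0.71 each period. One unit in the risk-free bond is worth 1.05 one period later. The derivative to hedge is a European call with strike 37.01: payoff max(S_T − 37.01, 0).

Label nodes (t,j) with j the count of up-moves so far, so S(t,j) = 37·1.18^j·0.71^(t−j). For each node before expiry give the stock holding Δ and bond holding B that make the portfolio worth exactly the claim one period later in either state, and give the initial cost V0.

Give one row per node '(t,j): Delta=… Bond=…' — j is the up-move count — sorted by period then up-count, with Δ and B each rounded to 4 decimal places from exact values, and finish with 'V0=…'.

Risk-neutral probability p* = (R−d)/(u−d) = (1.05−0.71)/(1.18−0.71) = 0.7234.
Terminal payoffs: V(2,0)=0.0000, V(2,1)=0.0000, V(2,2)=14.5088
(1,0): S=26.2700. Δ = (V_up−V_dn)/(S_up−S_dn) = (0.0000−0.0000)/(30.9986−18.6517) = 0.0000. V = [p*·0.0000 + (1−p*)·0.0000]/1.05 = 0.0000. B = V − Δ·S = 0.0000.
(1,1): S=43.6600. Δ = (V_up−V_dn)/(S_up−S_dn) = (14.5088−0.0000)/(51.5188−30.9986) = 0.7070. V = [p*·14.5088 + (1−p*)·0.0000]/1.05 = 9.9959. B = V − Δ·S = -20.8739.
(0,0): S=37.0000. Δ = (V_up−V_dn)/(S_up−S_dn) = (9.9959−0.0000)/(43.6600−26.2700) = 0.5748. V = [p*·9.9959 + (1−p*)·0.0000]/1.05 = 6.8868. B = V − Δ·S = -14.3812.
Check: Δ(0,0)·S0 + B(0,0) = 6.8868 = V0.

(0,0): Delta=0.5748 Bond=-14.3812
(1,0): Delta=0.0000 Bond=0.0000
(1,1): Delta=0.7070 Bond=-20.8739
V0=6.8868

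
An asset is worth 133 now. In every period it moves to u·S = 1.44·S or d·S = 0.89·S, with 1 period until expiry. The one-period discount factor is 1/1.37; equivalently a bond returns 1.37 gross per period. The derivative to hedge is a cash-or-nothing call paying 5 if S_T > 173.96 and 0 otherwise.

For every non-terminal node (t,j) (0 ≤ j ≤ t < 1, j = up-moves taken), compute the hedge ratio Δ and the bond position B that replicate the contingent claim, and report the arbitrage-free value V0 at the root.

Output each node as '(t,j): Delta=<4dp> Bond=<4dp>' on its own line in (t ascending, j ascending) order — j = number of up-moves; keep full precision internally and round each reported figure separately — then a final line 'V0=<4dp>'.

(0,0): Delta=0.0684 Bond=-5.9058
V0=3.1851

The replicating-portfolio and risk-neutral prices coincide; use p* = (1.37−0.89)/(1.44−0.89) = 0.8727 for the latter.
Payoff layer (t=1): V(1,0)=0.0000, V(1,1)=5.0000
  t=0,j=0: stock 133.0000 → up 191.5200 (V=5.0000), down 118.3700 (V=0.0000). Price 3.1851; hedge Δ=0.0684, bond B=-5.9058.
Check: Δ(0,0)·S0 + B(0,0) = 3.1851 = V0.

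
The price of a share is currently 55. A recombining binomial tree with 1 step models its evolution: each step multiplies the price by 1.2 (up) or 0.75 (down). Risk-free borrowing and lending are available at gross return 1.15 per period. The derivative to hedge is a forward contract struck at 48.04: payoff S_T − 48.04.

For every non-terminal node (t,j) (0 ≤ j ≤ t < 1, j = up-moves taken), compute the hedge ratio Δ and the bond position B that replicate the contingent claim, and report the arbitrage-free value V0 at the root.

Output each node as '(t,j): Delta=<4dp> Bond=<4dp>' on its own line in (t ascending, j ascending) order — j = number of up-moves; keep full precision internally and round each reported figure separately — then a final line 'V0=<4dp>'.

The replicating-portfolio and risk-neutral prices coincide; use p* = (1.15−0.75)/(1.2−0.75) = 0.8889 for the latter.
Terminal values V(1,·): V(1,0)=-6.7900, V(1,1)=17.9600
Node (0,0) S=55.0000: V=(p*·17.9600+(1−p*)·-6.7900)/1.15=13.2261; Δ=(17.9600−-6.7900)/(66.0000−41.2500)=1.0000; B=V−Δ·S=-41.7739
Check: Δ(0,0)·S0 + B(0,0) = 13.2261 = V0.

(0,0): Delta=1.0000 Bond=-41.7739
V0=13.2261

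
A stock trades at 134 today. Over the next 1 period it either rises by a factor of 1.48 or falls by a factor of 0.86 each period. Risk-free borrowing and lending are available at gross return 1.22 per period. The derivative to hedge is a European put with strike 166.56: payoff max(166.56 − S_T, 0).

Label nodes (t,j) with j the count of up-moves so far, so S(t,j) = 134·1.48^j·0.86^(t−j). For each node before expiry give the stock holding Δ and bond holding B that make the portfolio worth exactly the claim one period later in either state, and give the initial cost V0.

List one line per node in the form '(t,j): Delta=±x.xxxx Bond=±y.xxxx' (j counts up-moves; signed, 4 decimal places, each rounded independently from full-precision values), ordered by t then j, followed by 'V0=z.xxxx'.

(0,0): Delta=-0.6177 Bond=100.4146
V0=17.6404

No-arbitrage ⇒ martingale measure with p* = (R−d)/(u−d) = 0.5806.
Terminal payoffs: V(1,0)=51.3200, V(1,1)=0.0000
  t=0,j=0: stock 134.0000 → up 198.3200 (V=0.0000), down 115.2400 (V=51.3200). Price 17.6404; hedge Δ=-0.6177, bond B=100.4146.
Root portfolio cost Δ·134+B reproduces V0=17.6404.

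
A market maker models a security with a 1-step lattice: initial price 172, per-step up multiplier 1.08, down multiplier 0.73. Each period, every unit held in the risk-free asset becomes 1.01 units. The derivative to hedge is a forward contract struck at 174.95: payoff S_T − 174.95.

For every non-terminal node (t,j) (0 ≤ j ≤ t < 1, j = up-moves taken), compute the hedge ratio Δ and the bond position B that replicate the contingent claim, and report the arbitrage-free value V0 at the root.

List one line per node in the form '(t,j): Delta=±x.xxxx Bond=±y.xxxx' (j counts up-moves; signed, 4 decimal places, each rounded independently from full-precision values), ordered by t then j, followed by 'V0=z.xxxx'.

Under the risk-neutral measure, an up-move has probability p* = (R−d)/(u−d) = 0.8000 and values discount at R = 1.01.
Terminal payoffs: V(1,0)=-49.3900, V(1,1)=10.8100
(0,0): S=172.0000. Δ = (V_up−V_dn)/(S_up−S_dn) = (10.8100−-49.3900)/(185.7600−125.5600) = 1.0000. V = [p*·10.8100 + (1−p*)·-49.3900]/1.01 = -1.2178. B = V − Δ·S = -173.2178.
Self-financing check: at every node Δ·S+B equals the discounted successor values.

(0,0): Delta=1.0000 Bond=-173.2178
V0=-1.2178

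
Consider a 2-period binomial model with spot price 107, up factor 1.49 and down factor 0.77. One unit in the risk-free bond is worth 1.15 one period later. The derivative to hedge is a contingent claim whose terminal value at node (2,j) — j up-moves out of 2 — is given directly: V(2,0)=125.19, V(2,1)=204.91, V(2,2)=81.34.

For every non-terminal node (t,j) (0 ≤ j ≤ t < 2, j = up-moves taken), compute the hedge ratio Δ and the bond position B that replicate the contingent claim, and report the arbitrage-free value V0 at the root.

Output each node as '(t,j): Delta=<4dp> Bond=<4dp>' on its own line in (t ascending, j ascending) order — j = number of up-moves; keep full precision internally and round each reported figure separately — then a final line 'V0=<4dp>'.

Under the risk-neutral measure, an up-move has probability p* = (R−d)/(u−d) = 0.5278 and values discount at R = 1.15.
Terminal values V(2,·): V(2,0)=125.1900, V(2,1)=204.9100, V(2,2)=81.3400
  t=1,j=0: stock 82.3900 → up 122.7611 (V=204.9100), down 63.4403 (V=125.1900). Price 145.4473; hedge Δ=1.3439, bond B=34.7251.
  t=1,j=1: stock 159.4300 → up 237.5507 (V=81.3400), down 122.7611 (V=204.9100). Price 121.4717; hedge Δ=-1.0765, bond B=293.0967.
  t=0,j=0: stock 107.0000 → up 159.4300 (V=121.4717), down 82.3900 (V=145.4473). Price 115.4727; hedge Δ=-0.3112, bond B=148.7721.
Each (Δ,B) replicates both successor values, so the strategy is self-financing and V0 is arbitrage-free.

(0,0): Delta=-0.3112 Bond=148.7721
(1,0): Delta=1.3439 Bond=34.7251
(1,1): Delta=-1.0765 Bond=293.0967
V0=115.4727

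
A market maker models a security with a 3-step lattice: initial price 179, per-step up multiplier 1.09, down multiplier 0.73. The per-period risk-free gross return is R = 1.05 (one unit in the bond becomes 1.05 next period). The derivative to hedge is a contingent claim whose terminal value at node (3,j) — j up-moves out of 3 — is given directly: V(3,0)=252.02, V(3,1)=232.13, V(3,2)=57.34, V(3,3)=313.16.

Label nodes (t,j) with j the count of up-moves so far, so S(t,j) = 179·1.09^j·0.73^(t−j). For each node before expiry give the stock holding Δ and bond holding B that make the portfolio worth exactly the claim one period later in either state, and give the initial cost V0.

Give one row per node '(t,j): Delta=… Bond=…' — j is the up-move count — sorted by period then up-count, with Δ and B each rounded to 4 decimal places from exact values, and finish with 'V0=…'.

Since d<R<u, set p* = (R−d)/(u−d) = 0.8889; price each node as the discounted p*-expectation of its children.
Terminal values V(3,·): V(3,0)=252.0200, V(3,1)=232.1300, V(3,2)=57.3400, V(3,3)=313.1600
(2,0): S=95.3891. Δ = (V_up−V_dn)/(S_up−S_dn) = (232.1300−252.0200)/(103.9741−69.6340) = -0.5792. V = [p*·232.1300 + (1−p*)·252.0200]/1.05 = 223.1810. B = V − Δ·S = 278.4310.
(2,1): S=142.4303. Δ = (V_up−V_dn)/(S_up−S_dn) = (57.3400−232.1300)/(155.2490−103.9741) = -3.4089. V = [p*·57.3400 + (1−p*)·232.1300]/1.05 = 73.1058. B = V − Δ·S = 558.6336.
(2,2): S=212.6699. Δ = (V_up−V_dn)/(S_up−S_dn) = (313.1600−57.3400)/(231.8102−155.2490) = 3.3414. V = [p*·313.1600 + (1−p*)·57.3400]/1.05 = 271.1767. B = V − Δ·S = -439.4344.
(1,0): S=130.6700. Δ = (V_up−V_dn)/(S_up−S_dn) = (73.1058−223.1810)/(142.4303−95.3891) = -3.1903. V = [p*·73.1058 + (1−p*)·223.1810]/1.05 = 85.5056. B = V − Δ·S = 502.3809.
(1,1): S=195.1100. Δ = (V_up−V_dn)/(S_up−S_dn) = (271.1767−73.1058)/(212.6699−142.4303) = 2.8199. V = [p*·271.1767 + (1−p*)·73.1058]/1.05 = 237.3037. B = V − Δ·S = -312.8933.
(0,0): S=179.0000. Δ = (V_up−V_dn)/(S_up−S_dn) = (237.3037−85.5056)/(195.1100−130.6700) = 2.3557. V = [p*·237.3037 + (1−p*)·85.5056]/1.05 = 209.9402. B = V − Δ·S = -211.7212.
Check: Δ(0,0)·S0 + B(0,0) = 209.9402 = V0.

(0,0): Delta=2.3557 Bond=-211.7212
(1,0): Delta=-3.1903 Bond=502.3809
(1,1): Delta=2.8199 Bond=-312.8933
(2,0): Delta=-0.5792 Bond=278.4310
(2,1): Delta=-3.4089 Bond=558.6336
(2,2): Delta=3.3414 Bond=-439.4344
V0=209.9402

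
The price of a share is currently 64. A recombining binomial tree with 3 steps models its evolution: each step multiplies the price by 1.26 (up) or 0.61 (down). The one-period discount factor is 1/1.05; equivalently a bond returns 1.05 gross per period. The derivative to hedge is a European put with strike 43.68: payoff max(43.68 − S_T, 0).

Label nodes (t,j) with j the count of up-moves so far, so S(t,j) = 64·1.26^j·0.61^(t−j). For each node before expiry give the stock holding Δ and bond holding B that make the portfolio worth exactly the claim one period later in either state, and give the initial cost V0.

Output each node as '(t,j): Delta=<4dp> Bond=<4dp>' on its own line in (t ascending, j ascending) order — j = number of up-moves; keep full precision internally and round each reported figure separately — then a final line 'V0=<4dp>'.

(0,0): Delta=-0.1656 Bond=13.9536
(1,0): Delta=-0.5351 Bond=29.0745
(1,1): Delta=-0.0803 Bond=7.7674
(2,0): Delta=-1.0000 Bond=41.6000
(2,1): Delta=-0.4277 Bond=25.2440
(2,2): Delta=0.0000 Bond=0.0000
V0=3.3530

Under the risk-neutral measure, an up-move has probability p* = (R−d)/(u−d) = 0.6769 and values discount at R = 1.05.
Terminal values V(3,·): V(3,0)=29.1532, V(3,1)=13.6739, V(3,2)=0.0000, V(3,3)=0.0000
Node (2,0) S=23.8144: V=(p*·13.6739+(1−p*)·29.1532)/1.05=17.7856; Δ=(13.6739−29.1532)/(30.0061−14.5268)=-1.0000; B=V−Δ·S=41.6000
Node (2,1) S=49.1904: V=(p*·0.0000+(1−p*)·13.6739)/1.05=4.2073; Δ=(0.0000−13.6739)/(61.9799−30.0061)=-0.4277; B=V−Δ·S=25.2440
Node (2,2) S=101.6064: V=(p*·0.0000+(1−p*)·0.0000)/1.05=0.0000; Δ=(0.0000−0.0000)/(128.0241−61.9799)=0.0000; B=V−Δ·S=0.0000
Node (1,0) S=39.0400: V=(p*·4.2073+(1−p*)·17.7856)/1.05=8.1849; Δ=(4.2073−17.7856)/(49.1904−23.8144)=-0.5351; B=V−Δ·S=29.0745
Node (1,1) S=80.6400: V=(p*·0.0000+(1−p*)·4.2073)/1.05=1.2946; Δ=(0.0000−4.2073)/(101.6064−49.1904)=-0.0803; B=V−Δ·S=7.7674
Node (0,0) S=64.0000: V=(p*·1.2946+(1−p*)·8.1849)/1.05=3.3530; Δ=(1.2946−8.1849)/(80.6400−39.0400)=-0.1656; B=V−Δ·S=13.9536
Root portfolio cost Δ·64+B reproduces V0=3.3530.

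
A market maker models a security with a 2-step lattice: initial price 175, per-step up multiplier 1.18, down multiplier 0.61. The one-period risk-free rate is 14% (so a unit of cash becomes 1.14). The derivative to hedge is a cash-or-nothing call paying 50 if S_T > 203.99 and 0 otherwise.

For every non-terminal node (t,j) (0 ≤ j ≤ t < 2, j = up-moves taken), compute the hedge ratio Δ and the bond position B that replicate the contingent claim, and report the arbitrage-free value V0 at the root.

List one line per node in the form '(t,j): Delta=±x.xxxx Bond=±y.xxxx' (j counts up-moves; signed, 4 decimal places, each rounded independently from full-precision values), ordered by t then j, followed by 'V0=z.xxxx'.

Under the risk-neutral measure, an up-move has probability p* = (R−d)/(u−d) = 0.9298 and values discount at R = 1.14.
Terminal values V(2,·): V(2,0)=0.0000, V(2,1)=0.0000, V(2,2)=50.0000
Node (1,0) S=106.7500: V=(p*·0.0000+(1−p*)·0.0000)/1.14=0.0000; Δ=(0.0000−0.0000)/(125.9650−65.1175)=0.0000; B=V−Δ·S=0.0000
Node (1,1) S=206.5000: V=(p*·50.0000+(1−p*)·0.0000)/1.14=40.7818; Δ=(50.0000−0.0000)/(243.6700−125.9650)=0.4248; B=V−Δ·S=-46.9375
Node (0,0) S=175.0000: V=(p*·40.7818+(1−p*)·0.0000)/1.14=33.2631; Δ=(40.7818−0.0000)/(206.5000−106.7500)=0.4088; B=V−Δ·S=-38.2839
Each (Δ,B) replicates both successor values, so the strategy is self-financing and V0 is arbitrage-free.

(0,0): Delta=0.4088 Bond=-38.2839
(1,0): Delta=0.0000 Bond=0.0000
(1,1): Delta=0.4248 Bond=-46.9375
V0=33.2631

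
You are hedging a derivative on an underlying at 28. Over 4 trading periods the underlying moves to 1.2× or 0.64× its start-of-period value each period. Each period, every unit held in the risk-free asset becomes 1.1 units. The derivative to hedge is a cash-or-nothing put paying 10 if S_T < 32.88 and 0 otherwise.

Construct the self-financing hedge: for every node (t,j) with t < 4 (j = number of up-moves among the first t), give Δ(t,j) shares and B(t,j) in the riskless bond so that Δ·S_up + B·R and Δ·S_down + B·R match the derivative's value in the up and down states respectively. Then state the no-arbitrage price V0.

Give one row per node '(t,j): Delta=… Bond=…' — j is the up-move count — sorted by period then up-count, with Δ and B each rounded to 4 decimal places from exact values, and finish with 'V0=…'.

(0,0): Delta=-0.2656 Bond=11.1566
(1,0): Delta=0.0000 Bond=7.5131
(1,1): Delta=-0.2964 Bond=13.3068
(2,0): Delta=0.0000 Bond=8.2645
(2,1): Delta=0.0000 Bond=8.2645
(2,2): Delta=-0.3307 Bond=16.0229
(3,0): Delta=0.0000 Bond=9.0909
(3,1): Delta=0.0000 Bond=9.0909
(3,2): Delta=0.0000 Bond=9.0909
(3,3): Delta=-0.3691 Bond=19.4805
V0=3.7205

Since d<R<u, set p* = (R−d)/(u−d) = 0.8214; price each node as the discounted p*-expectation of its children.
Terminal payoffs: V(4,0)=10.0000, V(4,1)=10.0000, V(4,2)=10.0000, V(4,3)=10.0000, V(4,4)=0.0000
(3,0): S=7.3400. Δ = (V_up−V_dn)/(S_up−S_dn) = (10.0000−10.0000)/(8.8080−4.6976) = 0.0000. V = [p*·10.0000 + (1−p*)·10.0000]/1.1 = 9.0909. B = V − Δ·S = 9.0909.
(3,1): S=13.7626. Δ = (V_up−V_dn)/(S_up−S_dn) = (10.0000−10.0000)/(16.5151−8.8080) = 0.0000. V = [p*·10.0000 + (1−p*)·10.0000]/1.1 = 9.0909. B = V − Δ·S = 9.0909.
(3,2): S=25.8048. Δ = (V_up−V_dn)/(S_up−S_dn) = (10.0000−10.0000)/(30.9658−16.5151) = 0.0000. V = [p*·10.0000 + (1−p*)·10.0000]/1.1 = 9.0909. B = V − Δ·S = 9.0909.
(3,3): S=48.3840. Δ = (V_up−V_dn)/(S_up−S_dn) = (0.0000−10.0000)/(58.0608−30.9658) = -0.3691. V = [p*·0.0000 + (1−p*)·10.0000]/1.1 = 1.6234. B = V − Δ·S = 19.4805.
(2,0): S=11.4688. Δ = (V_up−V_dn)/(S_up−S_dn) = (9.0909−9.0909)/(13.7626−7.3400) = 0.0000. V = [p*·9.0909 + (1−p*)·9.0909]/1.1 = 8.2645. B = V − Δ·S = 8.2645.
(2,1): S=21.5040. Δ = (V_up−V_dn)/(S_up−S_dn) = (9.0909−9.0909)/(25.8048−13.7626) = 0.0000. V = [p*·9.0909 + (1−p*)·9.0909]/1.1 = 8.2645. B = V − Δ·S = 8.2645.
(2,2): S=40.3200. Δ = (V_up−V_dn)/(S_up−S_dn) = (1.6234−9.0909)/(48.3840−25.8048) = -0.3307. V = [p*·1.6234 + (1−p*)·9.0909]/1.1 = 2.6881. B = V − Δ·S = 16.0229.
(1,0): S=17.9200. Δ = (V_up−V_dn)/(S_up−S_dn) = (8.2645−8.2645)/(21.5040−11.4688) = 0.0000. V = [p*·8.2645 + (1−p*)·8.2645]/1.1 = 7.5131. B = V − Δ·S = 7.5131.
(1,1): S=33.6000. Δ = (V_up−V_dn)/(S_up−S_dn) = (2.6881−8.2645)/(40.3200−21.5040) = -0.2964. V = [p*·2.6881 + (1−p*)·8.2645]/1.1 = 3.3490. B = V − Δ·S = 13.3068.
(0,0): S=28.0000. Δ = (V_up−V_dn)/(S_up−S_dn) = (3.3490−7.5131)/(33.6000−17.9200) = -0.2656. V = [p*·3.3490 + (1−p*)·7.5131]/1.1 = 3.7205. B = V − Δ·S = 11.1566.
Self-financing check: at every node Δ·S+B equals the discounted successor values.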